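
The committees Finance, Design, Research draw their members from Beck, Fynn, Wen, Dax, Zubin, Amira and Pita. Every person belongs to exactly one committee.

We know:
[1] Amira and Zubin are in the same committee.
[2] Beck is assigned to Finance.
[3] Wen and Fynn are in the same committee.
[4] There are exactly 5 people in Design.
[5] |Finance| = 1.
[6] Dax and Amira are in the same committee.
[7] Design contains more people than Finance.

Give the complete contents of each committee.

Finance = {Beck}; Design = {Amira, Dax, Fynn, Wen, Zubin}; Research = {Pita}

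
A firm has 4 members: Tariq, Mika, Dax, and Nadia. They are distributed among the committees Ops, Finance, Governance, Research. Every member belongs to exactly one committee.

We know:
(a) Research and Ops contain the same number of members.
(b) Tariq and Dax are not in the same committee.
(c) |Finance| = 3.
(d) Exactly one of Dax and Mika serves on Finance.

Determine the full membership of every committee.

Ops = {}; Finance = {Mika, Nadia, Tariq}; Governance = {Dax}; Research = {}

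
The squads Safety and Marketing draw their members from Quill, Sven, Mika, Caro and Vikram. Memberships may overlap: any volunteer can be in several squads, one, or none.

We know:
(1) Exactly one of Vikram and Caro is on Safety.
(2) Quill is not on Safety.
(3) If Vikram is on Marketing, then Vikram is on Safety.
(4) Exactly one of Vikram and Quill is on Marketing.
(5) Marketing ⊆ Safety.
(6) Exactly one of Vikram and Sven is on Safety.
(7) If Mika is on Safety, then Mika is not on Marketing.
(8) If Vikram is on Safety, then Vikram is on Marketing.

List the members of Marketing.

Marketing = {Vikram}

From (2): Quill ∉ Safety.
(5) contrapositive: Quill ∉ Marketing.
(4) (exactly one): Vikram ∈ Marketing.
(5) with Vikram ∈ Marketing: Vikram ∈ Safety.
(6) (exactly one): Sven ∉ Safety.
(1) (exactly one): Caro ∉ Safety.
(5) contrapositive: Sven ∉ Marketing.
(5) contrapositive: Caro ∉ Marketing.
Suppose Mika ∈ Marketing: no assignment then satisfies all the clues, so Mika ∉ Marketing.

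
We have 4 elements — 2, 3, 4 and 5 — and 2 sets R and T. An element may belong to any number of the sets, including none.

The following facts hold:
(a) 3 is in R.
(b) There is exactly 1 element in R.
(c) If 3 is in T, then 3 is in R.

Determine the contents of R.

R = {3}

From (a): 3 ∈ R.
(b): R already has 1, so the rest are out.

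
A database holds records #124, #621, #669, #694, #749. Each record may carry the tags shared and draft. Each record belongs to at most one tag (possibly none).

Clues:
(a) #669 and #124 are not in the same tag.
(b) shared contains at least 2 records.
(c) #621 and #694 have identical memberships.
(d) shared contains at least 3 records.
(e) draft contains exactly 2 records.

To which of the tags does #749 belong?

#749: draft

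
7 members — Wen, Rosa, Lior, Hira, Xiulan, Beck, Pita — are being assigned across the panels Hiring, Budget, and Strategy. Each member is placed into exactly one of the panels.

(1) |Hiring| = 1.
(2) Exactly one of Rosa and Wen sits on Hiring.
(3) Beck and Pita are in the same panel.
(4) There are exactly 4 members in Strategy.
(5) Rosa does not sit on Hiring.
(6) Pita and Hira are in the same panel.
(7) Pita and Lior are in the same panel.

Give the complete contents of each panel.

Hiring = {Wen}; Budget = {Rosa, Xiulan}; Strategy = {Beck, Hira, Lior, Pita}

From (5): Rosa ∉ Hiring.
(2) (exactly one): Wen ∈ Hiring.
(1): Hiring already has 1, so the rest are out.
Suppose Rosa ∉ Budget: no assignment then satisfies all the clues, so Rosa ∈ Budget.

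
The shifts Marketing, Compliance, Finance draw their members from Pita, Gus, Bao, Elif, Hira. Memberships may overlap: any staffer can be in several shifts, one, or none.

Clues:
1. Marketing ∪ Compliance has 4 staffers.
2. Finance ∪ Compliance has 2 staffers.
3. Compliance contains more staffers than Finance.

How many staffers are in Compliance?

2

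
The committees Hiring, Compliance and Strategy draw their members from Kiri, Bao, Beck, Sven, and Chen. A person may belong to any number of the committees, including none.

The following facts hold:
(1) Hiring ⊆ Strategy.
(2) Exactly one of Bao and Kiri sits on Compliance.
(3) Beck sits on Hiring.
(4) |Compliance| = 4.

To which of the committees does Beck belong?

Beck: Compliance, Hiring, Strategy

From (3): Beck ∈ Hiring.
(1) with Beck ∈ Hiring: Beck ∈ Strategy.
Suppose Beck ∉ Compliance: no assignment then satisfies all the clues, so Beck ∈ Compliance.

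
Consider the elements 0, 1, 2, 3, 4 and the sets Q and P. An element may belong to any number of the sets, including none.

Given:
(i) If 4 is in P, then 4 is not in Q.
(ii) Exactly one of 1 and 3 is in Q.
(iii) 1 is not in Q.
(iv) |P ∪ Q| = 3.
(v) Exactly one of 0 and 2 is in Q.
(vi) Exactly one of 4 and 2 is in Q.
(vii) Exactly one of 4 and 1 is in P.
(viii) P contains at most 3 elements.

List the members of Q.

Q = {2, 3}

From (iii): 1 ∉ Q.
(ii) (exactly one): 3 ∈ Q.
Suppose 0 ∈ Q: no assignment then satisfies all the clues, so 0 ∉ Q.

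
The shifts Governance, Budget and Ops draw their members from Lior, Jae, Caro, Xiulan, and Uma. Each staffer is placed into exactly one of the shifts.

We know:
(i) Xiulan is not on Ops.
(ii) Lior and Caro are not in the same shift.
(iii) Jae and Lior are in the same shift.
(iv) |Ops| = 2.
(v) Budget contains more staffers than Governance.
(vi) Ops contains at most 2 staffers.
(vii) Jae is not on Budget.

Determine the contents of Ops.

Ops = {Jae, Lior}

From (i): Xiulan ∉ Ops.
From (vii): Jae ∉ Budget.
(iii): Lior matches Jae: Lior ∉ Budget.
Suppose Lior ∉ Ops: no assignment then satisfies all the clues, so Lior ∈ Ops.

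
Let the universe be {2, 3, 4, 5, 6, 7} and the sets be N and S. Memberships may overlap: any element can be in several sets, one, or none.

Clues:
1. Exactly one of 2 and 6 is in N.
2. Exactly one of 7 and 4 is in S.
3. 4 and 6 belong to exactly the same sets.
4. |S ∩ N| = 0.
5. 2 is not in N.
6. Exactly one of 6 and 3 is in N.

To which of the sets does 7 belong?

From (5): 2 ∉ N.
(1) (exactly one): 6 ∈ N.
(3): 4 matches 6: 4 ∈ N.
(6) (exactly one): 3 ∉ N.
Suppose 7 ∈ N: no assignment then satisfies all the clues, so 7 ∉ N.

7: S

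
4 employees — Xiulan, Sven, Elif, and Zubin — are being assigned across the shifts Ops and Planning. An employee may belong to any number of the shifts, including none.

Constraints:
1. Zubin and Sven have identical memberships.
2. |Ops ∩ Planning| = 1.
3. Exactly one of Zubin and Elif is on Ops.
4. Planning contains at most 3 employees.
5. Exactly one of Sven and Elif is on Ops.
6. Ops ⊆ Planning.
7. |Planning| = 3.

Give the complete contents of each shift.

Ops = {Elif}; Planning = {Elif, Sven, Zubin}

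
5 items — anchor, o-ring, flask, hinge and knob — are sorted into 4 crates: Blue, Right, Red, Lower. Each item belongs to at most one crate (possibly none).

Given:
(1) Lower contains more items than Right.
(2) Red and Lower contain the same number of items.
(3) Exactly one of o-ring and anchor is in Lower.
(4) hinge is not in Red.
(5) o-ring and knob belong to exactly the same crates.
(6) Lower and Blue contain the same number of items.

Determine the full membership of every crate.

From (4): hinge ∉ Red.
Suppose anchor ∈ Blue: no assignment then satisfies all the clues, so anchor ∉ Blue.

Blue = {hinge}; Right = {}; Red = {flask}; Lower = {anchor}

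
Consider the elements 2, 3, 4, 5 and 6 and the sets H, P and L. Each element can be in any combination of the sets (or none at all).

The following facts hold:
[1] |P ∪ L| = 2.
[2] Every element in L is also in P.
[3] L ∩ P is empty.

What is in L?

L = {}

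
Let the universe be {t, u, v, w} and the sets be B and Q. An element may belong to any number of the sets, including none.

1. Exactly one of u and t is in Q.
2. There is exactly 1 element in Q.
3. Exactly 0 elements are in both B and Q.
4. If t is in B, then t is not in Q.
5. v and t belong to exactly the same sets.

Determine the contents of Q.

Q = {u}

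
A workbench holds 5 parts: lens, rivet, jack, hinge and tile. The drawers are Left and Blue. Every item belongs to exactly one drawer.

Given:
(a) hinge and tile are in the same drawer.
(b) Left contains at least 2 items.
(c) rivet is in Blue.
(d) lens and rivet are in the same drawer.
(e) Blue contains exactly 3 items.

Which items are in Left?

Left = {hinge, tile}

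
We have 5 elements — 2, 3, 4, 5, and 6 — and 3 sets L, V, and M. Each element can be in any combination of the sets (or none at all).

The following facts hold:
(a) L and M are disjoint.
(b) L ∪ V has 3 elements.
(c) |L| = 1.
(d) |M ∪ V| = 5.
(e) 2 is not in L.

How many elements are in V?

3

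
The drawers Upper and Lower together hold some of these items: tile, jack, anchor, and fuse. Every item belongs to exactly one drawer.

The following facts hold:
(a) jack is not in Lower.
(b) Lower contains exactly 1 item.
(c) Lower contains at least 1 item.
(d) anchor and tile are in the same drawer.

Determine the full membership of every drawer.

Upper = {anchor, jack, tile}; Lower = {fuse}

From (a): jack ∉ Lower.
Only one drawer left: jack ∈ Upper.
Suppose tile ∉ Upper: no assignment then satisfies all the clues, so tile ∈ Upper.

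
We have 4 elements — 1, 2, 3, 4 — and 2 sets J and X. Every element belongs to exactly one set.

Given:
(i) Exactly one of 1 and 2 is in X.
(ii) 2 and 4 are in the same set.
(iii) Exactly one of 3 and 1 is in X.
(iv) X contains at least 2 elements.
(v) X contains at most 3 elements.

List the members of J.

J = {1}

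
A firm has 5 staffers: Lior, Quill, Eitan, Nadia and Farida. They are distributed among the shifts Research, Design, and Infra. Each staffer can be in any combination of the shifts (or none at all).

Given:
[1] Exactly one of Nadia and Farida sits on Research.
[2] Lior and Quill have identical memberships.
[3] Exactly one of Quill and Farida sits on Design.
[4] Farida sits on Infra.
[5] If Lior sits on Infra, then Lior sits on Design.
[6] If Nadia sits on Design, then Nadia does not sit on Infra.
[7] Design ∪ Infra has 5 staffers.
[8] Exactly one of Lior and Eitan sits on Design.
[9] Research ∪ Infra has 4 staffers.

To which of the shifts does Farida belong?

Farida: Infra, Research

From (4): Farida ∈ Infra.
Suppose Farida ∉ Research: no assignment then satisfies all the clues, so Farida ∈ Research.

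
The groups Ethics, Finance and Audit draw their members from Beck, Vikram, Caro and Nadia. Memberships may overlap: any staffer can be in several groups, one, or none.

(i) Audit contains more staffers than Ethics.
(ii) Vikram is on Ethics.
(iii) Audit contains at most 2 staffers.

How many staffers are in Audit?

2

From (ii): Vikram ∈ Ethics.
Suppose Beck ∈ Ethics: no assignment then satisfies all the clues, so Beck ∉ Ethics.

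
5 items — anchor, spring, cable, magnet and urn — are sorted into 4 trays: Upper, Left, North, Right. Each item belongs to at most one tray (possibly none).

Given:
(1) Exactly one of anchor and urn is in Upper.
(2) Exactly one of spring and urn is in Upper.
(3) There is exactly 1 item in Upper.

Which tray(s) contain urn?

urn: Upper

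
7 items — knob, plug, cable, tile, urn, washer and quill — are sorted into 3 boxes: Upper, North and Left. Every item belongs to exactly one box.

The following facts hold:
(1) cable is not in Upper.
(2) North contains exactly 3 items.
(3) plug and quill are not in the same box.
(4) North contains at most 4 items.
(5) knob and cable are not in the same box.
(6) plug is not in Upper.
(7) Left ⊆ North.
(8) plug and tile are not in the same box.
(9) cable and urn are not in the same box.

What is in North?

North = {cable, plug, washer}

From (1): cable ∉ Upper.
From (6): plug ∉ Upper.
Suppose knob ∈ North: no assignment then satisfies all the clues, so knob ∉ North.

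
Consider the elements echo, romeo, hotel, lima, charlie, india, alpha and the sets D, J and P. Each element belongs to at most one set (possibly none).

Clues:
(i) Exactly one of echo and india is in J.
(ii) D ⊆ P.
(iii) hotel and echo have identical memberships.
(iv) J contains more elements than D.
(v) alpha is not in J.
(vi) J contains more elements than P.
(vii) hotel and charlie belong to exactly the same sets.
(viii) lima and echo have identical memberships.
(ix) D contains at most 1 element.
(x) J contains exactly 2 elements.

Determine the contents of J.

J = {india, romeo}

From (v): alpha ∉ J.
Suppose echo ∈ J: no assignment then satisfies all the clues, so echo ∉ J.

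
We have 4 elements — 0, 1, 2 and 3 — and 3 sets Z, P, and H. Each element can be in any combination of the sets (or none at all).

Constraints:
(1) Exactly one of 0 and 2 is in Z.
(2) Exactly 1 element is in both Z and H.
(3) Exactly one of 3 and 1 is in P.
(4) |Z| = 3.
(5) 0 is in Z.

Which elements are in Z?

Z = {0, 1, 3}

From (5): 0 ∈ Z.
(1) (exactly one): 2 ∉ Z.
(4): only 3 candidates remain for Z, so all are in.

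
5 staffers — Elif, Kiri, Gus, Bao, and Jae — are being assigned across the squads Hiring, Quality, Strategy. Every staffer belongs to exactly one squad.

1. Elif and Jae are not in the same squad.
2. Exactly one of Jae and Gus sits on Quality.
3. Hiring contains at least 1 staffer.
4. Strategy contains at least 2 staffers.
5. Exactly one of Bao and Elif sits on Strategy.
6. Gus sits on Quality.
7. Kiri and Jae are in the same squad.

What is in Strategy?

From (6): Gus ∈ Quality.
(2) (exactly one): Jae ∉ Quality.
(7): Kiri matches Jae: Kiri ∉ Quality.
Suppose Elif ∈ Strategy: no assignment then satisfies all the clues, so Elif ∉ Strategy.

Strategy = {Bao, Jae, Kiri}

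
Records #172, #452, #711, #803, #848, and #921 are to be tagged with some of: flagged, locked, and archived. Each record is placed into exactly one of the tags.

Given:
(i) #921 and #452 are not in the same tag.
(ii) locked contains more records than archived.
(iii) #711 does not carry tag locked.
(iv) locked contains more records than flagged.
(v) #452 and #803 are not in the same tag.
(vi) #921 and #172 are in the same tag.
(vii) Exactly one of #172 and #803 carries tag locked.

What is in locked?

locked = {#172, #848, #921}

From (iii): #711 ∉ locked.
Suppose #172 ∉ locked: no assignment then satisfies all the clues, so #172 ∈ locked.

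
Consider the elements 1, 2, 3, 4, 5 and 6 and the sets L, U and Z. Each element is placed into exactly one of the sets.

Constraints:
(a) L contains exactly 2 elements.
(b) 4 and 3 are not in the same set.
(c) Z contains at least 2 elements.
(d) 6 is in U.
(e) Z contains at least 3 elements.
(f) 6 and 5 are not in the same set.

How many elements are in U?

1

From (d): 6 ∈ U.
(f): 5 ∉ U.
Suppose 1 ∈ U: no assignment then satisfies all the clues, so 1 ∉ U.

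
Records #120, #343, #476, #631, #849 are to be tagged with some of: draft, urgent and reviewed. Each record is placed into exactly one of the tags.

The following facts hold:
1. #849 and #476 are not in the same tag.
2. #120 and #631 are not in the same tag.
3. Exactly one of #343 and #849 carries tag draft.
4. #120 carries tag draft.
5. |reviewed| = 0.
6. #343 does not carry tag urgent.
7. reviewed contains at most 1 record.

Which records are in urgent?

From (4): #120 ∈ draft.
From (6): #343 ∉ urgent.
(2): #631 ∉ draft.
(5): reviewed already has 0, so the rest are out.
Only one tag left: #343 ∈ draft.
Only one tag left: #631 ∈ urgent.
(3) (exactly one): #849 ∉ draft.
Only one tag left: #849 ∈ urgent.
(1): #476 ∉ urgent.
Only one tag left: #476 ∈ draft.

urgent = {#631, #849}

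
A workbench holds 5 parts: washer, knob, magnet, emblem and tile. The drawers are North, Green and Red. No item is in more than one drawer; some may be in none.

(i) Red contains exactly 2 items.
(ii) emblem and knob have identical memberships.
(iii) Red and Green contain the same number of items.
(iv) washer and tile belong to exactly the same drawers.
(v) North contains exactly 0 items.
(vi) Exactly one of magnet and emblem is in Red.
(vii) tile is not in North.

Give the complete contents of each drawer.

North = {}; Green = {tile, washer}; Red = {emblem, knob}

From (vii): tile ∉ North.
(iv): washer matches tile: washer ∉ North.
(v): North already has 0, so the rest are out.
Suppose washer ∉ Green: no assignment then satisfies all the clues, so washer ∈ Green.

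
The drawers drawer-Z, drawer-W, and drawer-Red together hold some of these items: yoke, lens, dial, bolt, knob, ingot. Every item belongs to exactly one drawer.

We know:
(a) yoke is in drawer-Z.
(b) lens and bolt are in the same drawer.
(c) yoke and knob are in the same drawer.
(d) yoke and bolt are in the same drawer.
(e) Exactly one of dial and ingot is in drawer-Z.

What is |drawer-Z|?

From (a): yoke ∈ drawer-Z.
(c): knob matches yoke: knob ∈ drawer-Z.
(d): bolt matches yoke: bolt ∈ drawer-Z.
(b): lens matches bolt: lens ∈ drawer-Z.

5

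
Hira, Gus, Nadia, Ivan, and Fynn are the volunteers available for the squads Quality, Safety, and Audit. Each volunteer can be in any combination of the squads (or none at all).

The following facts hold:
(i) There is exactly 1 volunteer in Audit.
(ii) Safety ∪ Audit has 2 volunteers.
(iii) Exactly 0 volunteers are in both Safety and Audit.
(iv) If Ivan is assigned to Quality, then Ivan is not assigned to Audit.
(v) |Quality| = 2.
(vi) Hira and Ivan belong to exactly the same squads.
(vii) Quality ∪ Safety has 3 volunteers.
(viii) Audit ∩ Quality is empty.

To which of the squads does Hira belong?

Hira: Quality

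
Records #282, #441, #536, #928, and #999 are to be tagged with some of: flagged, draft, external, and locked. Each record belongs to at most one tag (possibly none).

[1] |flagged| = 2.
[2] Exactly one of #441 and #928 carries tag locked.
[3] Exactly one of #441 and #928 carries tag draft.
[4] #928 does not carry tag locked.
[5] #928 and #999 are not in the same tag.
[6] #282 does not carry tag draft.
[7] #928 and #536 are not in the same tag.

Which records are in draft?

From (4): #928 ∉ locked.
From (6): #282 ∉ draft.
(2) (exactly one): #441 ∈ locked.
(3) (exactly one): #928 ∈ draft.
(5): #999 ∉ draft.
(7): #536 ∉ draft.

draft = {#928}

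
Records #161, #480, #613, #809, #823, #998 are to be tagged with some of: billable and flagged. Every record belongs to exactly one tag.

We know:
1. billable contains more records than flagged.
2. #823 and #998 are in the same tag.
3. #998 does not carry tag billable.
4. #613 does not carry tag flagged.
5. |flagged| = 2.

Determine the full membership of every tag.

billable = {#161, #480, #613, #809}; flagged = {#823, #998}

From (3): #998 ∉ billable.
From (4): #613 ∉ flagged.
(2): #823 matches #998: #823 ∉ billable.
Only one tag left: #613 ∈ billable.
Only one tag left: #823 ∈ flagged.
Only one tag left: #998 ∈ flagged.
(5): flagged already has 2, so the rest are out.
Only one tag left: #161 ∈ billable.
Only one tag left: #480 ∈ billable.
Only one tag left: #809 ∈ billable.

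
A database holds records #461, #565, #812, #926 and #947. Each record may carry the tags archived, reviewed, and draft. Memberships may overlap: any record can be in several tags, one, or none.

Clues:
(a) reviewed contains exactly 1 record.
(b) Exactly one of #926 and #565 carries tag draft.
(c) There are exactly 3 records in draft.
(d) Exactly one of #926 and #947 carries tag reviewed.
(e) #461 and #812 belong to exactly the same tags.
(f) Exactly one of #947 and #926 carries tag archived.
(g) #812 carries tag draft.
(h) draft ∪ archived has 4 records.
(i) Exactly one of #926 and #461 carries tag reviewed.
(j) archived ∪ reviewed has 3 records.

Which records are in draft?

draft = {#461, #565, #812}

From (g): #812 ∈ draft.
(e): #461 matches #812: #461 ∈ draft.
Suppose #565 ∉ draft: no assignment then satisfies all the clues, so #565 ∈ draft.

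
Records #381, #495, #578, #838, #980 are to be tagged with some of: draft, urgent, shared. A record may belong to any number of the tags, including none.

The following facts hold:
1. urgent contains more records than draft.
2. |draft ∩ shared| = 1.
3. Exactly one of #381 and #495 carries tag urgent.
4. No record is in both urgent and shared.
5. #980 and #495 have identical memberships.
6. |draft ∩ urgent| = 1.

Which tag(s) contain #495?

#495: urgent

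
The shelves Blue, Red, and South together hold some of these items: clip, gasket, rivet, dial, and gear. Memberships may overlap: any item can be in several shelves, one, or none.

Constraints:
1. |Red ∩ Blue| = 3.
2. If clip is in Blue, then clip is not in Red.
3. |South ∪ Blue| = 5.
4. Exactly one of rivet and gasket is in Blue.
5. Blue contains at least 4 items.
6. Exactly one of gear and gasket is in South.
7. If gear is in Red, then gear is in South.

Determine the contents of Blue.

Blue = {clip, dial, gasket, gear}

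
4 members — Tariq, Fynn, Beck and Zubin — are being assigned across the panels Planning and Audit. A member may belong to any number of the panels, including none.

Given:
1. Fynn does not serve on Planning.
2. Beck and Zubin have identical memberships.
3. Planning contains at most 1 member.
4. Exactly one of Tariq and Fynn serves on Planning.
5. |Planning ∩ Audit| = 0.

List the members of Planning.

From (1): Fynn ∉ Planning.
(4) (exactly one): Tariq ∈ Planning.
(3): Planning already has 1, so the rest are out.

Planning = {Tariq}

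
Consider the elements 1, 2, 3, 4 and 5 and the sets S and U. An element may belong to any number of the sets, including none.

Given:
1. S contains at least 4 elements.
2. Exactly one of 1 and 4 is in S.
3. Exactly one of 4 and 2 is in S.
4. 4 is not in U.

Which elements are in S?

S = {1, 2, 3, 5}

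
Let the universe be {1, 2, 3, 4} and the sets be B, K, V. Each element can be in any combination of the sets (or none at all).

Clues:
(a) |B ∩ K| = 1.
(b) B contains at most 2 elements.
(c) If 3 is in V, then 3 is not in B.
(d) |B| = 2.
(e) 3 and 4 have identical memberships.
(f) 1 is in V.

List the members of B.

B = {1, 2}

From (f): 1 ∈ V.
Suppose 1 ∉ B: no assignment then satisfies all the clues, so 1 ∈ B.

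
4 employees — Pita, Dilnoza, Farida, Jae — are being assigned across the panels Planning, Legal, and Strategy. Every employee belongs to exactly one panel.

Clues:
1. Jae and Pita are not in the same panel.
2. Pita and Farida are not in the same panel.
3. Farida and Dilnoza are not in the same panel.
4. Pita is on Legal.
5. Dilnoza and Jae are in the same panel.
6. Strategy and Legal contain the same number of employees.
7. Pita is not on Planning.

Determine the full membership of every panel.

Planning = {Dilnoza, Jae}; Legal = {Pita}; Strategy = {Farida}

From (4): Pita ∈ Legal.
(1): Jae ∉ Legal.
(2): Farida ∉ Legal.
(5): Dilnoza matches Jae: Dilnoza ∉ Legal.
Suppose Dilnoza ∉ Planning: no assignment then satisfies all the clues, so Dilnoza ∈ Planning.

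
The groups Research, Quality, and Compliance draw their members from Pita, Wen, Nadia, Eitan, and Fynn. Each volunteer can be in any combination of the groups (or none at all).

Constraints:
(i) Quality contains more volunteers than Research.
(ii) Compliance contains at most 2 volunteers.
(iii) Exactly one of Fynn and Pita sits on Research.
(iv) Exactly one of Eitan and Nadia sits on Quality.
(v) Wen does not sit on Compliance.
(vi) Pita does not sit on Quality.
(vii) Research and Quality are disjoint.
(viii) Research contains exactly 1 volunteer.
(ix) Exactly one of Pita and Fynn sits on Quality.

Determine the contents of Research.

Research = {Pita}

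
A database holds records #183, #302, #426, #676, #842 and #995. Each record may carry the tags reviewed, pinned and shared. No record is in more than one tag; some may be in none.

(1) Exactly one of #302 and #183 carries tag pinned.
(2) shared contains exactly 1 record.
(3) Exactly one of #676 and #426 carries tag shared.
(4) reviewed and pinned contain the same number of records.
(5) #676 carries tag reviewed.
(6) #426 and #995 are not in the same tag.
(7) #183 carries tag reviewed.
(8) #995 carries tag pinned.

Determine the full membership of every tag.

reviewed = {#183, #676}; pinned = {#302, #995}; shared = {#426}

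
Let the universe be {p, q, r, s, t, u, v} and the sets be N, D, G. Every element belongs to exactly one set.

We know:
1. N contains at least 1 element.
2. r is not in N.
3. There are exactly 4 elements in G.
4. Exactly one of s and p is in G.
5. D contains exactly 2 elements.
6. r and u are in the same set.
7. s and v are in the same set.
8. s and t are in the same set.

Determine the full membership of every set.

From (2): r ∉ N.
(6): u matches r: u ∉ N.
Suppose p ∉ N: no assignment then satisfies all the clues, so p ∈ N.

N = {p}; D = {r, u}; G = {q, s, t, v}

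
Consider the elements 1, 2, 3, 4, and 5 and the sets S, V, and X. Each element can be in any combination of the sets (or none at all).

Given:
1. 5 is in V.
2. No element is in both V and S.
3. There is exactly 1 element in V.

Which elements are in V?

V = {5}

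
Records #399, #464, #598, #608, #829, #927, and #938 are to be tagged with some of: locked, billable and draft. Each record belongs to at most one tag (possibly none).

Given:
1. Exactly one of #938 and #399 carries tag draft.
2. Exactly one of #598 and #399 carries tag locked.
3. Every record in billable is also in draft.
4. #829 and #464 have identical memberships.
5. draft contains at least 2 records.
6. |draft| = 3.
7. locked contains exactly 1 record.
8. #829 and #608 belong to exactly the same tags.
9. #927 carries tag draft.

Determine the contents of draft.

draft = {#598, #927, #938}

From (9): #927 ∈ draft.
Suppose #399 ∈ draft: no assignment then satisfies all the clues, so #399 ∉ draft.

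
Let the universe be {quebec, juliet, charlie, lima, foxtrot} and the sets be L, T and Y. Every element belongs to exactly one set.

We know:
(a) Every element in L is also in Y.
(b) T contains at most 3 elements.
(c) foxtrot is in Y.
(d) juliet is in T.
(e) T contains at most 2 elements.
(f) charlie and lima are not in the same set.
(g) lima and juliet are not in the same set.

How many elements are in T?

2

From (c): foxtrot ∈ Y.
From (d): juliet ∈ T.
(g): lima ∉ T.
Suppose quebec ∈ L: no assignment then satisfies all the clues, so quebec ∉ L.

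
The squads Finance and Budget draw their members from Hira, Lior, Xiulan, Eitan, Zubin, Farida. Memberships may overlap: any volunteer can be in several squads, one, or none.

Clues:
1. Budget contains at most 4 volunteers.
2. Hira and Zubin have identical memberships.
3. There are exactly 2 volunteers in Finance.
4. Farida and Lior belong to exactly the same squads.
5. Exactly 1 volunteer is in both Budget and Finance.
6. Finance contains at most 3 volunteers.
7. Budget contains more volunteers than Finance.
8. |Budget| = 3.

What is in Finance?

Finance = {Eitan, Xiulan}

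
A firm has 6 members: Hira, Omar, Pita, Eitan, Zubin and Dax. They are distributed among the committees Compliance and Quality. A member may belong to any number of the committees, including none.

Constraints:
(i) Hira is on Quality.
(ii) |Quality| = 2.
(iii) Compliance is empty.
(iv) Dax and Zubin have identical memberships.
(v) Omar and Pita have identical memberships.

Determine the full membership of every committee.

Compliance = {}; Quality = {Eitan, Hira}

From (i): Hira ∈ Quality.
(iii): Compliance already has 0, so the rest are out.
Suppose Omar ∈ Quality: no assignment then satisfies all the clues, so Omar ∉ Quality.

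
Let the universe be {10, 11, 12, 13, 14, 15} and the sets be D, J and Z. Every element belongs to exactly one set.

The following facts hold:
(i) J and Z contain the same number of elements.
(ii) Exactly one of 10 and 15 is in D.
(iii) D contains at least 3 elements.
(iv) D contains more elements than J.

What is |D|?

4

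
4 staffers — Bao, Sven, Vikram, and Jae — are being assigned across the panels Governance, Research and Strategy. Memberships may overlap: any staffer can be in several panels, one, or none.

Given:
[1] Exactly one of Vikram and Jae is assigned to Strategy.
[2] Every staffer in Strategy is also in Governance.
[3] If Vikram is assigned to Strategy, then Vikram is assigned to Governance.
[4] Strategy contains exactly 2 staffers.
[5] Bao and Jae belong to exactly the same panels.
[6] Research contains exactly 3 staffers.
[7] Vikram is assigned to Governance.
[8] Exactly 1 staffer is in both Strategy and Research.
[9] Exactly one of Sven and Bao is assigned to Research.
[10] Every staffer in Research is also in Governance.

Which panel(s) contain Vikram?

Vikram: Governance, Research, Strategy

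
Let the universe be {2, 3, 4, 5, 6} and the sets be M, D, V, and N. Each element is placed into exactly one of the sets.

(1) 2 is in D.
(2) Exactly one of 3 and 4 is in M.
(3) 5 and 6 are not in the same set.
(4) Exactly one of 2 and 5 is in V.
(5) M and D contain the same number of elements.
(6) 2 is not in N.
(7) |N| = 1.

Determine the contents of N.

N = {6}

From (1): 2 ∈ D.
(4) (exactly one): 5 ∈ V.
(3): 6 ∉ V.
Suppose 3 ∈ N: no assignment then satisfies all the clues, so 3 ∉ N.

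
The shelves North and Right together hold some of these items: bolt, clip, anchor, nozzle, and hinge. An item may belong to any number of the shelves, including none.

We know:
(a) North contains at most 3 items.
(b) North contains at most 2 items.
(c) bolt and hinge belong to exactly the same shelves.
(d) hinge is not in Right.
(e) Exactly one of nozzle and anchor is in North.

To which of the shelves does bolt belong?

bolt: none

From (d): hinge ∉ Right.
(c): bolt matches hinge: bolt ∉ Right.
Suppose bolt ∈ North: no assignment then satisfies all the clues, so bolt ∉ North.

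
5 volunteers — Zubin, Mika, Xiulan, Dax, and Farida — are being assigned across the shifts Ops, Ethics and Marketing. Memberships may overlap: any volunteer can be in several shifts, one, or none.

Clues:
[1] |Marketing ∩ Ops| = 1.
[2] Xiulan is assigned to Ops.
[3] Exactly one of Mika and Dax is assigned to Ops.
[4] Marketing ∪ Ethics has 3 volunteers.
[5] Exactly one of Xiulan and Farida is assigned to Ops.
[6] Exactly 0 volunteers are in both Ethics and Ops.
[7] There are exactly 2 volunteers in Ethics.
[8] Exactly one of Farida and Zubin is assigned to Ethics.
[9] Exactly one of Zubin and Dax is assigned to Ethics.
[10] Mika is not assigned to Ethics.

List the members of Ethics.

Ethics = {Dax, Farida}

From (2): Xiulan ∈ Ops.
From (10): Mika ∉ Ethics.
(5) (exactly one): Farida ∉ Ops.
Suppose Zubin ∈ Ethics: no assignment then satisfies all the clues, so Zubin ∉ Ethics.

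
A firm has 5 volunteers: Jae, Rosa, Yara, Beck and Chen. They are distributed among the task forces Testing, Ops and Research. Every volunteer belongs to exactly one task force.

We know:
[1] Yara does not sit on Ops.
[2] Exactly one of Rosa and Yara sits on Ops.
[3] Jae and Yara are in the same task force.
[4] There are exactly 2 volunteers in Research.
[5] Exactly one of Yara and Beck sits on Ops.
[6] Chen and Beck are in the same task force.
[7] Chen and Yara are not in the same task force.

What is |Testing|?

From (1): Yara ∉ Ops.
(2) (exactly one): Rosa ∈ Ops.
(3): Jae matches Yara: Jae ∉ Ops.
(5) (exactly one): Beck ∈ Ops.
(6): Chen matches Beck: Chen ∉ Testing.
(6): Chen matches Beck: Chen ∈ Ops.
(4): only 2 candidates remain for Research, so all are in.

0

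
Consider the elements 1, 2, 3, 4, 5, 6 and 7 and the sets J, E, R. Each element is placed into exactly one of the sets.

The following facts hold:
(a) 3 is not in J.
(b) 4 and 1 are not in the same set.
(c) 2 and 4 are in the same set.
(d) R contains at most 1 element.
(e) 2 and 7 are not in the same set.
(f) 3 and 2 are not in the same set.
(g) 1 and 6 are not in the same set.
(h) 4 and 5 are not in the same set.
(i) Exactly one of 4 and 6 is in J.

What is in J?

J = {2, 4}

From (a): 3 ∉ J.
Suppose 1 ∈ J: no assignment then satisfies all the clues, so 1 ∉ J.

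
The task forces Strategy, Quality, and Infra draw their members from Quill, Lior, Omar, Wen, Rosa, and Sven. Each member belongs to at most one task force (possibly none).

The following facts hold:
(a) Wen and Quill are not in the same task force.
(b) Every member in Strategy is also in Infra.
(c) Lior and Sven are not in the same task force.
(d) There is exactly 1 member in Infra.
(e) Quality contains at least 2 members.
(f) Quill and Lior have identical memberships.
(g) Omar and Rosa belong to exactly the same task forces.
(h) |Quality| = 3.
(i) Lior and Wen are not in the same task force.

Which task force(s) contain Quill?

Quill: none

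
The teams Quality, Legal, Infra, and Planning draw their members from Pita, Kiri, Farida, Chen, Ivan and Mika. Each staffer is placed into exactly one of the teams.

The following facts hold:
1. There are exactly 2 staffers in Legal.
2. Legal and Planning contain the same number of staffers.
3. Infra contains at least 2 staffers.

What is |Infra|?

2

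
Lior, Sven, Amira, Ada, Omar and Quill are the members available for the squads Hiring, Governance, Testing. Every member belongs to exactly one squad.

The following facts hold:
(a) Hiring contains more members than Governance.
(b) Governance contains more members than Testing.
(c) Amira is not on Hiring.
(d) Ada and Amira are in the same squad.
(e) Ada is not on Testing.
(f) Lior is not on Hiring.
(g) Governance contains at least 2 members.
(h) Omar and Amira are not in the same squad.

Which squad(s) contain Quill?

From (c): Amira ∉ Hiring.
From (e): Ada ∉ Testing.
From (f): Lior ∉ Hiring.
(d): Ada matches Amira: Ada ∉ Hiring.
(d): Amira matches Ada: Amira ∉ Testing.
Only one squad left: Amira ∈ Governance.
Only one squad left: Ada ∈ Governance.
(h): Omar ∉ Governance.
Suppose Quill ∉ Hiring: no assignment then satisfies all the clues, so Quill ∈ Hiring.

Quill: Hiring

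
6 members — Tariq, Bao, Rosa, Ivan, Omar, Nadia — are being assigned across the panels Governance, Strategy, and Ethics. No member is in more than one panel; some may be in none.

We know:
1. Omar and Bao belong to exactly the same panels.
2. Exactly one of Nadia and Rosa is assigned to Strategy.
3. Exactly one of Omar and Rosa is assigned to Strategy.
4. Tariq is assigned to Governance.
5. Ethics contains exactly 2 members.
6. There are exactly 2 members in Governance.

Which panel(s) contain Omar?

Omar: Ethics

From (4): Tariq ∈ Governance.
Suppose Omar ∈ Governance: no assignment then satisfies all the clues, so Omar ∉ Governance.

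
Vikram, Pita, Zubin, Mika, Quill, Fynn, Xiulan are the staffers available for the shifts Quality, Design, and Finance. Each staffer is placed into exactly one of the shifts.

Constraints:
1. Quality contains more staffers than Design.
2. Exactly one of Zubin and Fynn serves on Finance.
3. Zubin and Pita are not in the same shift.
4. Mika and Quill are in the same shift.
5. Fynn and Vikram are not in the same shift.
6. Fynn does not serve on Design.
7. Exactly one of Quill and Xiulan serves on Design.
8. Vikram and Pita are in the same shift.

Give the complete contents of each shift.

From (6): Fynn ∉ Design.
Suppose Vikram ∉ Quality: no assignment then satisfies all the clues, so Vikram ∈ Quality.

Quality = {Mika, Pita, Quill, Vikram}; Design = {Xiulan, Zubin}; Finance = {Fynn}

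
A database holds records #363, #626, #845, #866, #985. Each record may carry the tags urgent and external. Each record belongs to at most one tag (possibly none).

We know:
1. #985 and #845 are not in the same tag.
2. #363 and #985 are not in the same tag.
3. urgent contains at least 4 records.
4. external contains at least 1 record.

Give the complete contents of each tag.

urgent = {#363, #626, #845, #866}; external = {#985}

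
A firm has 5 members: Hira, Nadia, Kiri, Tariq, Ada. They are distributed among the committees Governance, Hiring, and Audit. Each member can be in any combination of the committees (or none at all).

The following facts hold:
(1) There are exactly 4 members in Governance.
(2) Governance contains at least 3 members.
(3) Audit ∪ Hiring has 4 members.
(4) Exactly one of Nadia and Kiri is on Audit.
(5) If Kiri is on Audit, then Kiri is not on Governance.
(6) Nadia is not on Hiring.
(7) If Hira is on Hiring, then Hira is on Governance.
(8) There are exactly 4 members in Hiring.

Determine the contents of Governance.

Governance = {Ada, Hira, Nadia, Tariq}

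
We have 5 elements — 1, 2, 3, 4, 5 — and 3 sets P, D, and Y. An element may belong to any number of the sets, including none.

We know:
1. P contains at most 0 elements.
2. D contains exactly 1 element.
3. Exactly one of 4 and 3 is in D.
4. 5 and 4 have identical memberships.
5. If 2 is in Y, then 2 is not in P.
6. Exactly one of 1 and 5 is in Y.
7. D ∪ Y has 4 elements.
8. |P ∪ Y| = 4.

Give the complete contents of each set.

P = {}; D = {3}; Y = {2, 3, 4, 5}

(1): P already has 0, so the rest are out.
Suppose 1 ∈ D: no assignment then satisfies all the clues, so 1 ∉ D.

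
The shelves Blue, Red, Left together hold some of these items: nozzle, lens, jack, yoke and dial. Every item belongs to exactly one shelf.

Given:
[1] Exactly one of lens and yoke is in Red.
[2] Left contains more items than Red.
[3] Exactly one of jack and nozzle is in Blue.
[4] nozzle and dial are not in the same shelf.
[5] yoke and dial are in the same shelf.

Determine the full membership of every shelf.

Blue = {nozzle}; Red = {lens}; Left = {dial, jack, yoke}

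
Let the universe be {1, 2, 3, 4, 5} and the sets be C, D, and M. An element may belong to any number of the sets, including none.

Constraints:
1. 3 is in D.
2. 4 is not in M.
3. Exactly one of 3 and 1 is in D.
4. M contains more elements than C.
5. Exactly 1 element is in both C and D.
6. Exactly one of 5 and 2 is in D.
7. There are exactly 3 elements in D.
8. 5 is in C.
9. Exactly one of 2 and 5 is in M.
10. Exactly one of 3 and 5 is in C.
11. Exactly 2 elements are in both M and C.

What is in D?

D = {3, 4, 5}

From (1): 3 ∈ D.
From (2): 4 ∉ M.
From (8): 5 ∈ C.
(3) (exactly one): 1 ∉ D.
(10) (exactly one): 3 ∉ C.
Suppose 2 ∈ D: no assignment then satisfies all the clues, so 2 ∉ D.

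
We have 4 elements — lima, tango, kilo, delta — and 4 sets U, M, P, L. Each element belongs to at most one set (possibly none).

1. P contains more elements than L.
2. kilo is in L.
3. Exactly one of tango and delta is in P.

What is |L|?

1

From (2): kilo ∈ L.
Suppose lima ∈ U: no assignment then satisfies all the clues, so lima ∉ U.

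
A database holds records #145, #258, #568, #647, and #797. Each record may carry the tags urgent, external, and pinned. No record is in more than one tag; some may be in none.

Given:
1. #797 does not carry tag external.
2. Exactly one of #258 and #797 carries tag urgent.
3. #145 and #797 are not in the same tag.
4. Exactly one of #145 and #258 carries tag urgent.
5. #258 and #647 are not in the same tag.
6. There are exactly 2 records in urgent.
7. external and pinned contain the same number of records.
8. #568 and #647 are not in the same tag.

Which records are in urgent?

urgent = {#258, #568}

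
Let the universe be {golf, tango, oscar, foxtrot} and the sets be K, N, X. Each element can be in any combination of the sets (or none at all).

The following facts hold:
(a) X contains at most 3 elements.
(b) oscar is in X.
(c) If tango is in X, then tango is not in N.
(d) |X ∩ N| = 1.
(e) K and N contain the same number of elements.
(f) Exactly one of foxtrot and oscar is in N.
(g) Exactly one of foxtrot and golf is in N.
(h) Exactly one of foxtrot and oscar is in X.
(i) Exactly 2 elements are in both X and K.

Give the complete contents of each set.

K = {oscar, tango}; N = {golf, oscar}; X = {oscar, tango}

From (b): oscar ∈ X.
(h) (exactly one): foxtrot ∉ X.
Suppose golf ∈ K: no assignment then satisfies all the clues, so golf ∉ K.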